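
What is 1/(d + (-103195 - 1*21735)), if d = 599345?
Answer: 1/474415 ≈ 2.1079e-6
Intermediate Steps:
1/(d + (-103195 - 1*21735)) = 1/(599345 + (-103195 - 1*21735)) = 1/(599345 + (-103195 - 21735)) = 1/(599345 - 124930) = 1/474415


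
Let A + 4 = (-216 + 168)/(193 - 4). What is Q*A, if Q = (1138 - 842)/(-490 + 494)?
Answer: -19832/63 ≈ -314.79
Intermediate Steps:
A = -268/63 (A = -4 + (-216 + 168)/(193 - 4) = -4 - 48/189 = -4 - 48*1/189 = -4 - 16/63 = -268/63 ≈ -4.2540)
Q = 74 (Q = 296/4 = 296*(1/4) = 74)
Q*A = 74*(-268/63) = -19832/63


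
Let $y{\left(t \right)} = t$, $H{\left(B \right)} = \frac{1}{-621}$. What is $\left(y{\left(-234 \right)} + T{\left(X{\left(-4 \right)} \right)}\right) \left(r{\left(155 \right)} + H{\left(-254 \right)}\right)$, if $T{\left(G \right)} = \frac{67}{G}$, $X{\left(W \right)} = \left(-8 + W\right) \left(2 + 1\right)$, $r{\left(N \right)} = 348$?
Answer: $- \frac{1834964537}{22356} \approx -82079.0$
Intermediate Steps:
$H{\left(B \right)} = - \frac{1}{621}$
$X{\left(W \right)} = -24 + 3 W$ ($X{\left(W \right)} = \left(-8 + W\right) 3 = -24 + 3 W$)
$\left(y{\left(-234 \right)} + T{\left(X{\left(-4 \right)} \right)}\right) \left(r{\left(155 \right)} + H{\left(-254 \right)}\right) = \left(-234 + \frac{67}{-24 + 3 \left(-4\right)}\right) \left(348 - \frac{1}{621}\right) = \left(-234 + \frac{67}{-24 - 12}\right) \frac{216107}{621} = \left(-234 + \frac{67}{-36}\right) \frac{216107}{621} = \left(-234 + 67 \left(- \frac{1}{36}\right)\right) \frac{216107}{621} = \left(-234 - \frac{67}{36}\right) \frac{216107}{621} = \left(- \frac{8491}{36}\right) \frac{216107}{621} = - \frac{1834964537}{22356}$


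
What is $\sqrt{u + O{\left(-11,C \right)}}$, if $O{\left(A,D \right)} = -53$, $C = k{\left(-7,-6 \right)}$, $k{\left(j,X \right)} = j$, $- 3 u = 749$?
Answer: $\frac{2 i \sqrt{681}}{3} \approx 17.397 i$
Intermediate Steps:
$u = - \frac{749}{3}$ ($u = \left(- \frac{1}{3}\right) 749 = - \frac{749}{3} \approx -249.67$)
$C = -7$
$\sqrt{u + O{\left(-11,C \right)}} = \sqrt{- \frac{749}{3} - 53} = \sqrt{- \frac{908}{3}} = \frac{2 i \sqrt{681}}{3}$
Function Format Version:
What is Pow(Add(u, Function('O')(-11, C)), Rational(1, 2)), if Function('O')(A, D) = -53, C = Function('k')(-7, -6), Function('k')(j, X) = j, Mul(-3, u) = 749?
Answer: Mul(Rational(2, 3), I, Pow(681, Rational(1, 2))) ≈ Mul(17.397, I)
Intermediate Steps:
u = Rational(-749, 3) (u = Mul(Rational(-1, 3), 749) = Rational(-749, 3) ≈ -249.67)
C = -7
Pow(Add(u, Function('O')(-11, C)), Rational(1, 2)) = Pow(Add(Rational(-749, 3), -53), Rational(1, 2)) = Pow(Rational(-908, 3), Rational(1, 2)) = Mul(Rational(2, 3), I, Pow(681, Rational(1, 2)))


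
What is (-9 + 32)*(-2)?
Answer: -46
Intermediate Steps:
(-9 + 32)*(-2) = 23*(-2) = -46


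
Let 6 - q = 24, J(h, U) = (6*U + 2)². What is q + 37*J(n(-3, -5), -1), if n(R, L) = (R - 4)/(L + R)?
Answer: 574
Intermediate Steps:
n(R, L) = (-4 + R)/(L + R)
J(h, U) = (2 + 6*U)²
q = -18 (q = 6 - 1*24 = 6 - 24 = -18)
q + 37*J(n(-3, -5), -1) = -18 + 37*(4*(1 + 3*(-1))²) = -18 + 37*(4*(1 - 3)²) = -18 + 37*(4*(-2)²) = -18 + 37*(4*4) = -18 + 37*16 = -18 + 592 = 574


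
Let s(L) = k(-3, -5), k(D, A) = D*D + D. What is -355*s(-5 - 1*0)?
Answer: -2130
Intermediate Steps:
k(D, A) = D + D² (k(D, A) = D² + D = D + D²)
s(L) = 6 (s(L) = -3*(1 - 3) = -3*(-2) = 6)
-355*s(-5 - 1*0) = -355*6 = -2130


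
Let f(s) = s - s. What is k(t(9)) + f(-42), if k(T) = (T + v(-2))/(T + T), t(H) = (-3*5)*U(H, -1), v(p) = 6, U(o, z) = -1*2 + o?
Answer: 33/70 ≈ 0.47143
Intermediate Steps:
U(o, z) = -2 + o
t(H) = 30 - 15*H (t(H) = (-3*5)*(-2 + H) = -15*(-2 + H) = 30 - 15*H)
k(T) = (6 + T)/(2*T) (k(T) = (T + 6)/(T + T) = (6 + T)/((2*T)) = (6 + T)*(1/(2*T)) = (6 + T)/(2*T))
f(s) = 0
k(t(9)) + f(-42) = (6 + (30 - 15*9))/(2*(30 - 15*9)) + 0 = (6 + (30 - 135))/(2*(30 - 135)) + 0 = (½)*(6 - 105)/(-105) + 0 = (½)*(-1/105)*(-99) + 0 = 33/70 + 0 = 33/70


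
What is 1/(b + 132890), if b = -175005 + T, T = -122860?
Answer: -1/164975 ≈ -6.0615e-6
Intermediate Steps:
b = -297865 (b = -175005 - 122860 = -297865)
1/(b + 132890) = 1/(-297865 + 132890) = 1/(-164975) = -1/164975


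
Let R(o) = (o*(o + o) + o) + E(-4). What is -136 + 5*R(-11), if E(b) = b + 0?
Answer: 999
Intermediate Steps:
E(b) = b
R(o) = -4 + o + 2*o² (R(o) = (o*(o + o) + o) - 4 = (o*(2*o) + o) - 4 = (2*o² + o) - 4 = (o + 2*o²) - 4 = -4 + o + 2*o²)
-136 + 5*R(-11) = -136 + 5*(-4 - 11 + 2*(-11)²) = -136 + 5*(-4 - 11 + 2*121) = -136 + 5*(-4 - 11 + 242) = -136 + 5*227 = -136 + 1135 = 999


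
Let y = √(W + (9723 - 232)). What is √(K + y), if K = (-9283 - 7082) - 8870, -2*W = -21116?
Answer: √(-25235 + √20049) ≈ 158.41*I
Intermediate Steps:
W = 10558 (W = -½*(-21116) = 10558)
K = -25235 (K = -16365 - 8870 = -25235)
y = √20049 (y = √(10558 + (9723 - 232)) = √(10558 + 9491) = √20049 ≈ 141.59)
√(K + y) = √(-25235 + √20049)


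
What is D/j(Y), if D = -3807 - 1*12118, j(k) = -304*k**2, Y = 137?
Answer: 15925/5705776 ≈ 0.0027910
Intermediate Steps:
D = -15925 (D = -3807 - 12118 = -15925)
D/j(Y) = -15925/((-304*137**2)) = -15925/((-304*18769)) = -15925/(-5705776) = -15925*(-1/5705776) = 15925/5705776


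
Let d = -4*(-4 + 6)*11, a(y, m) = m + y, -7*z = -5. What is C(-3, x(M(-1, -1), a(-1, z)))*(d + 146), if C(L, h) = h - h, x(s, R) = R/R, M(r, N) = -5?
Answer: 0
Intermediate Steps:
z = 5/7 (z = -⅐*(-5) = 5/7 ≈ 0.71429)
d = -88 (d = -4*2*11 = -8*11 = -88)
x(s, R) = 1
C(L, h) = 0
C(-3, x(M(-1, -1), a(-1, z)))*(d + 146) = 0*(-88 + 146) = 0*58 = 0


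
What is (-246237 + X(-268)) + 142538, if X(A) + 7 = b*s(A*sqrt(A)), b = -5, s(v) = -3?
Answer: -103691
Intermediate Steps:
X(A) = 8 (X(A) = -7 - 5*(-3) = -7 + 15 = 8)
(-246237 + X(-268)) + 142538 = (-246237 + 8) + 142538 = -246229 + 142538 = -103691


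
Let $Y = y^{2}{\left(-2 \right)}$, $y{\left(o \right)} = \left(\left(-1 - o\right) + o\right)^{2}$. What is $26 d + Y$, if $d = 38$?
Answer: $989$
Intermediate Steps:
$y{\left(o \right)} = 1$ ($y{\left(o \right)} = \left(-1\right)^{2} = 1$)
$Y = 1$ ($Y = 1^{2} = 1$)
$26 d + Y = 26 \cdot 38 + 1 = 988 + 1 = 989$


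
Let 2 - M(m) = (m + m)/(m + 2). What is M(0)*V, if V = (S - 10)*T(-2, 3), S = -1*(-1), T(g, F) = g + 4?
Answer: -36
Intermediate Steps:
T(g, F) = 4 + g
S = 1
V = -18 (V = (1 - 10)*(4 - 2) = -9*2 = -18)
M(m) = 2 - 2*m/(2 + m) (M(m) = 2 - (m + m)/(m + 2) = 2 - 2*m/(2 + m))
M(0)*V = (4/(2 + 0))*(-18) = (4/2)*(-18) = (4*(1/2))*(-18) = 2*(-18) = -36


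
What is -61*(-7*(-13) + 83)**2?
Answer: -1846836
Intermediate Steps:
-61*(-7*(-13) + 83)**2 = -61*(91 + 83)**2 = -61*174**2 = -61*30276 = -1846836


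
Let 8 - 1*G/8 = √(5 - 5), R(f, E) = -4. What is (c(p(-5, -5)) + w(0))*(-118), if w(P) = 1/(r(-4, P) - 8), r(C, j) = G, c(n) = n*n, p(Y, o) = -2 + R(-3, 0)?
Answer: -119003/28 ≈ -4250.1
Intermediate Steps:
p(Y, o) = -6 (p(Y, o) = -2 - 4 = -6)
G = 64 (G = 64 - 8*√(5 - 5) = 64 - 8*√0 = 64 - 8*0 = 64 + 0 = 64)
c(n) = n²
r(C, j) = 64
w(P) = 1/56 (w(P) = 1/(64 - 8) = 1/56)
(c(p(-5, -5)) + w(0))*(-118) = ((-6)² + 1/56)*(-118) = (36 + 1/56)*(-118) = (2017/56)*(-118) = -119003/28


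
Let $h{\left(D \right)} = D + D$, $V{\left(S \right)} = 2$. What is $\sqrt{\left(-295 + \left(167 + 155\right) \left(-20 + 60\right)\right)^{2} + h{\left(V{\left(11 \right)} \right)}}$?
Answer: $\sqrt{158382229} \approx 12585.0$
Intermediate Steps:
$h{\left(D \right)} = 2 D$
$\sqrt{\left(-295 + \left(167 + 155\right) \left(-20 + 60\right)\right)^{2} + h{\left(V{\left(11 \right)} \right)}} = \sqrt{\left(-295 + \left(167 + 155\right) \left(-20 + 60\right)\right)^{2} + 2 \cdot 2} = \sqrt{\left(-295 + 322 \cdot 40\right)^{2} + 4} = \sqrt{\left(-295 + 12880\right)^{2} + 4} = \sqrt{12585^{2} + 4} = \sqrt{158382225 + 4} = \sqrt{158382229}$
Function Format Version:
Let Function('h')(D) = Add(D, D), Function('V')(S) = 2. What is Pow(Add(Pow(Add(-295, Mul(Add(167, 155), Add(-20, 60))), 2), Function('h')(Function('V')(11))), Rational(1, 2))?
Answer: Pow(158382229, Rational(1, 2)) ≈ 12585.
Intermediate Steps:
Function('h')(D) = Mul(2, D)
Pow(Add(Pow(Add(-295, Mul(Add(167, 155), Add(-20, 60))), 2), Function('h')(Function('V')(11))), Rational(1, 2)) = Pow(Add(Pow(Add(-295, Mul(Add(167, 155), Add(-20, 60))), 2), Mul(2, 2)), Rational(1, 2)) = Pow(Add(Pow(Add(-295, Mul(322, 40)), 2), 4), Rational(1, 2)) = Pow(Add(Pow(Add(-295, 12880), 2), 4), Rational(1, 2)) = Pow(Add(Pow(12585, 2), 4), Rational(1, 2)) = Pow(Add(158382225, 4), Rational(1, 2)) = Pow(158382229, Rational(1, 2))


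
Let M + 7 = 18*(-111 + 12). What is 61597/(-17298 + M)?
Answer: -61597/19087 ≈ -3.2272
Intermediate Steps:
M = -1789 (M = -7 + 18*(-111 + 12) = -7 + 18*(-99) = -7 - 1782 = -1789)
61597/(-17298 + M) = 61597/(-17298 - 1789) = 61597/(-19087) = 61597*(-1/19087) = -61597/19087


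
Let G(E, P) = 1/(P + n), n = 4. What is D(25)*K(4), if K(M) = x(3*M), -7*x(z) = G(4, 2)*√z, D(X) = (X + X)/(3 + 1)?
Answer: -25*√3/42 ≈ -1.0310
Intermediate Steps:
G(E, P) = 1/(4 + P) (G(E, P) = 1/(P + 4) = 1/(4 + P))
D(X) = X/2 (D(X) = (2*X)/4 = (2*X)*(¼) = X/2)
x(z) = -√z/42 (x(z) = -√z/(7*(4 + 2)) = -√z/(7*6) = -√z/42)
K(M) = -√3*√M/42
D(25)*K(4) = ((½)*25)*(-√3*√4/42) = 25*(-1/42*√3*2)/2 = 25*(-√3/21)/2 = -25*√3/42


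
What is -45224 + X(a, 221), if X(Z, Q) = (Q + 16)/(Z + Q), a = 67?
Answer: -4341425/96 ≈ -45223.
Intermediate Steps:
X(Z, Q) = (16 + Q)/(Q + Z)
-45224 + X(a, 221) = -45224 + (16 + 221)/(221 + 67) = -45224 + 237/288 = -45224 + (1/288)*237 = -45224 + 79/96 = -4341425/96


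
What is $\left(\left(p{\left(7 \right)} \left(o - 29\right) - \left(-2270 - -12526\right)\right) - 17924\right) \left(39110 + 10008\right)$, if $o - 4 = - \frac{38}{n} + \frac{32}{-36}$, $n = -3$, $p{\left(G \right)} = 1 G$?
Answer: $- \frac{12498222454}{9} \approx -1.3887 \cdot 10^{9}$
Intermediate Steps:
$p{\left(G \right)} = G$
$o = \frac{142}{9}$ ($o = 4 + \left(- \frac{38}{-3} + \frac{32}{-36}\right) = 4 + \left(\left(-38\right) \left(- \frac{1}{3}\right) + 32 \left(- \frac{1}{36}\right)\right) = 4 + \left(\frac{38}{3} - \frac{8}{9}\right) = 4 + \frac{106}{9} = \frac{142}{9} \approx 15.778$)
$\left(\left(p{\left(7 \right)} \left(o - 29\right) - \left(-2270 - -12526\right)\right) - 17924\right) \left(39110 + 10008\right) = \left(\left(7 \left(\frac{142}{9} - 29\right) - \left(-2270 - -12526\right)\right) - 17924\right) \left(39110 + 10008\right) = \left(\left(7 \left(- \frac{119}{9}\right) - \left(-2270 + 12526\right)\right) - 17924\right) 49118 = \left(\left(- \frac{833}{9} - 10256\right) - 17924\right) 49118 = \left(- \frac{93137}{9} - 17924\right) 49118 = \left(- \frac{254453}{9}\right) 49118 = - \frac{12498222454}{9}$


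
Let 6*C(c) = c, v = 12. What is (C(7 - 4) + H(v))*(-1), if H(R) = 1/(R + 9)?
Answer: -23/42 ≈ -0.54762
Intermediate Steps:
C(c) = c/6
H(R) = 1/(9 + R)
(C(7 - 4) + H(v))*(-1) = ((7 - 4)/6 + 1/(9 + 12))*(-1) = ((1/6)*3 + 1/21)*(-1) = (1/2 + 1/21)*(-1) = (23/42)*(-1) = -23/42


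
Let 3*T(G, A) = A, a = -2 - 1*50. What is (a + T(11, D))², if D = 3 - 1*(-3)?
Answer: 2500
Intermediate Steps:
a = -52 (a = -2 - 50 = -52)
D = 6 (D = 3 + 3 = 6)
T(G, A) = A/3
(a + T(11, D))² = (-52 + (⅓)*6)² = (-52 + 2)² = (-50)² = 2500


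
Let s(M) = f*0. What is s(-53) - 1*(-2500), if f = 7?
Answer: 2500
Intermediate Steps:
s(M) = 0 (s(M) = 7*0 = 0)
s(-53) - 1*(-2500) = 0 - 1*(-2500) = 0 + 2500 = 2500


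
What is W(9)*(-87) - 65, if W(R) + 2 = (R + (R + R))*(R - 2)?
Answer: -16334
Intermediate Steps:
W(R) = -2 + 3*R*(-2 + R) (W(R) = -2 + (R + (R + R))*(R - 2) = -2 + (R + 2*R)*(-2 + R) = -2 + (3*R)*(-2 + R) = -2 + 3*R*(-2 + R))
W(9)*(-87) - 65 = (-2 - 6*9 + 3*9**2)*(-87) - 65 = (-2 - 54 + 3*81)*(-87) - 65 = (-2 - 54 + 243)*(-87) - 65 = 187*(-87) - 65 = -16269 - 65 = -16334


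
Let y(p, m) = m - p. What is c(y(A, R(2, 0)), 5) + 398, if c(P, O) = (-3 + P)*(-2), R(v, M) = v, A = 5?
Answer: 410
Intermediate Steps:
c(P, O) = 6 - 2*P
c(y(A, R(2, 0)), 5) + 398 = (6 - 2*(2 - 1*5)) + 398 = (6 - 2*(2 - 5)) + 398 = (6 - 2*(-3)) + 398 = (6 + 6) + 398 = 12 + 398 = 410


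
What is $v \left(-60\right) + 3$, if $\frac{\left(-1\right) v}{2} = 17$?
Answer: $2043$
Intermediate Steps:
$v = -34$ ($v = \left(-2\right) 17 = -34$)
$v \left(-60\right) + 3 = \left(-34\right) \left(-60\right) + 3 = 2040 + 3 = 2043$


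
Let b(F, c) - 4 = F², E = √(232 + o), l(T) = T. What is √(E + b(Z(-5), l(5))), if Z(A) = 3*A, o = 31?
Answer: √(229 + √263) ≈ 15.659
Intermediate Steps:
E = √263 (E = √(232 + 31) = √263 ≈ 16.217)
b(F, c) = 4 + F²
√(E + b(Z(-5), l(5))) = √(√263 + (4 + (3*(-5))²)) = √(√263 + (4 + (-15)²)) = √(√263 + (4 + 225)) = √(√263 + 229) = √(229 + √263)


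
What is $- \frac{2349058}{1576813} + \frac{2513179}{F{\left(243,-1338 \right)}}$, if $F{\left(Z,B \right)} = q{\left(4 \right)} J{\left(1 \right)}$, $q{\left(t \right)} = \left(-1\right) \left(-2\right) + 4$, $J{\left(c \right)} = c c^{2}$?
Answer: $\frac{3962799224179}{9460878} \approx 4.1886 \cdot 10^{5}$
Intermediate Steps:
$J{\left(c \right)} = c^{3}$
$q{\left(t \right)} = 6$ ($q{\left(t \right)} = 2 + 4 = 6$)
$F{\left(Z,B \right)} = 6$ ($F{\left(Z,B \right)} = 6 \cdot 1^{3} = 6 \cdot 1 = 6$)
$- \frac{2349058}{1576813} + \frac{2513179}{F{\left(243,-1338 \right)}} = - \frac{2349058}{1576813} + \frac{2513179}{6} = \frac{3962799224179}{9460878}$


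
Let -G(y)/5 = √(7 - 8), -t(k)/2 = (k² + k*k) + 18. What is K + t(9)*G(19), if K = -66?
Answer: -66 + 1800*I ≈ -66.0 + 1800.0*I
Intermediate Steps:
t(k) = -36 - 4*k² (t(k) = -2*((k² + k*k) + 18) = -2*((k² + k²) + 18) = -2*(2*k² + 18) = -2*(18 + 2*k²) = -36 - 4*k²)
G(y) = -5*I (G(y) = -5*√(7 - 8) = -5*I)
K + t(9)*G(19) = -66 + (-36 - 4*9²)*(-5*I) = -66 + (-36 - 4*81)*(-5*I) = -66 + (-36 - 324)*(-5*I) = -66 - (-1800)*I = -66 + 1800*I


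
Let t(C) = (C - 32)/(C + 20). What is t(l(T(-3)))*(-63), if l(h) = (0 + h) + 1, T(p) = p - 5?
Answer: 189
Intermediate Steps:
T(p) = -5 + p
l(h) = 1 + h (l(h) = h + 1 = 1 + h)
t(C) = (-32 + C)/(20 + C)
t(l(T(-3)))*(-63) = ((-32 + (1 + (-5 - 3)))/(20 + (1 + (-5 - 3))))*(-63) = ((-32 + (1 - 8))/(20 + (1 - 8)))*(-63) = ((-32 - 7)/(20 - 7))*(-63) = (-39/13)*(-63) = ((1/13)*(-39))*(-63) = -3*(-63) = 189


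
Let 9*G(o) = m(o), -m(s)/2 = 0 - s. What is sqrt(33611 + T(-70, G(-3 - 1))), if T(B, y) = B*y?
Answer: sqrt(303059)/3 ≈ 183.50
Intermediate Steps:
m(s) = 2*s (m(s) = -2*(0 - s) = -(-2)*s = 2*s)
G(o) = 2*o/9 (G(o) = (2*o)/9 = 2*o/9)
sqrt(33611 + T(-70, G(-3 - 1))) = sqrt(33611 - 140*(-3 - 1)/9) = sqrt(33611 - 140*(-4)/9) = sqrt(33611 - 70*(-8/9)) = sqrt(33611 + 560/9) = sqrt(303059/9) = sqrt(303059)/3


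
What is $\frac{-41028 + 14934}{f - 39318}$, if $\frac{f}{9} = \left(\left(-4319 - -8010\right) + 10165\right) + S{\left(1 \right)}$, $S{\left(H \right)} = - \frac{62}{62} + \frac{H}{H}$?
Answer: $- \frac{4349}{14231} \approx -0.3056$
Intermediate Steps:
$S{\left(H \right)} = 0$ ($S{\left(H \right)} = \left(-62\right) \frac{1}{62} + 1 = -1 + 1 = 0$)
$f = 124704$ ($f = 9 \left(\left(\left(-4319 - -8010\right) + 10165\right) + 0\right) = 9 \left(\left(\left(-4319 + 8010\right) + 10165\right) + 0\right) = 9 \left(\left(3691 + 10165\right) + 0\right) = 9 \left(13856 + 0\right) = 9 \cdot 13856 = 124704$)
$\frac{-41028 + 14934}{f - 39318} = \frac{-41028 + 14934}{124704 - 39318} = - \frac{26094}{124704 - 39318} = - \frac{26094}{85386} = \left(-26094\right) \frac{1}{85386} = - \frac{4349}{14231}$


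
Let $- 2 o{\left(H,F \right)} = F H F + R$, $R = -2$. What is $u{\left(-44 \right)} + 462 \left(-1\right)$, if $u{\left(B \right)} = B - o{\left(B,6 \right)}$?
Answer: $-1299$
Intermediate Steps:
$o{\left(H,F \right)} = 1 - \frac{H F^{2}}{2}$ ($o{\left(H,F \right)} = - \frac{F H F - 2}{2} = - \frac{H F^{2} - 2}{2} = - \frac{-2 + H F^{2}}{2} = 1 - \frac{H F^{2}}{2}$)
$u{\left(B \right)} = -1 + 19 B$ ($u{\left(B \right)} = B - \left(1 - \frac{B 6^{2}}{2}\right) = B - \left(1 - \frac{1}{2} B 36\right) = B - \left(1 - 18 B\right) = B + \left(-1 + 18 B\right) = -1 + 19 B$)
$u{\left(-44 \right)} + 462 \left(-1\right) = \left(-1 + 19 \left(-44\right)\right) + 462 \left(-1\right) = \left(-1 - 836\right) - 462 = -837 - 462 = -1299$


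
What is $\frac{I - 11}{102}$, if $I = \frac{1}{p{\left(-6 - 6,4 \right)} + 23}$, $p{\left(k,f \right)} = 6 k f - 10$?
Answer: $- \frac{89}{825} \approx -0.10788$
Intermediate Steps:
$p{\left(k,f \right)} = -10 + 6 f k$ ($p{\left(k,f \right)} = 6 f k - 10 = -10 + 6 f k$)
$I = - \frac{1}{275}$ ($I = \frac{1}{\left(-10 + 6 \cdot 4 \left(-6 - 6\right)\right) + 23} = \frac{1}{\left(-10 + 6 \cdot 4 \left(-12\right)\right) + 23} = \frac{1}{\left(-10 - 288\right) + 23} = \frac{1}{-298 + 23} = \frac{1}{-275} = - \frac{1}{275} \approx -0.0036364$)
$\frac{I - 11}{102} = \frac{- \frac{1}{275} - 11}{102} = \frac{1}{102} \left(- \frac{3026}{275}\right) = - \frac{89}{825}$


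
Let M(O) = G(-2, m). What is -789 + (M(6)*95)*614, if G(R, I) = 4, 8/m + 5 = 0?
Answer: 232531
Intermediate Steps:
m = -8/5 (m = 8/(-5 + 0) = 8/(-5) = 8*(-1/5) = -8/5 ≈ -1.6000)
M(O) = 4
-789 + (M(6)*95)*614 = -789 + (4*95)*614 = -789 + 380*614 = -789 + 233320 = 232531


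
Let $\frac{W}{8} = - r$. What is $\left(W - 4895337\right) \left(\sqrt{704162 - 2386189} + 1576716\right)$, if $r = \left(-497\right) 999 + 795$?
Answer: $-1465830293868 - 929673 i \sqrt{1682027} \approx -1.4658 \cdot 10^{12} - 1.2057 \cdot 10^{9} i$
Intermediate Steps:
$r = -495708$ ($r = -496503 + 795 = -495708$)
$W = 3965664$ ($W = 8 \left(\left(-1\right) \left(-495708\right)\right) = 8 \cdot 495708 = 3965664$)
$\left(W - 4895337\right) \left(\sqrt{704162 - 2386189} + 1576716\right) = \left(3965664 - 4895337\right) \left(\sqrt{704162 - 2386189} + 1576716\right) = - 929673 \left(\sqrt{-1682027} + 1576716\right) = - 929673 \left(i \sqrt{1682027} + 1576716\right) = - 929673 \left(1576716 + i \sqrt{1682027}\right) = -1465830293868 - 929673 i \sqrt{1682027}$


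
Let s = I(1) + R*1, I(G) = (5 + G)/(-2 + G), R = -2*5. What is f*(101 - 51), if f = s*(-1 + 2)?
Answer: -800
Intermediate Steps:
R = -10
I(G) = (5 + G)/(-2 + G)
s = -16 (s = (5 + 1)/(-2 + 1) - 10*1 = 6/(-1) - 10 = -1*6 - 10 = -6 - 10 = -16)
f = -16 (f = -16*(-1 + 2) = -16*1 = -16)
f*(101 - 51) = -16*(101 - 51) = -16*50 = -800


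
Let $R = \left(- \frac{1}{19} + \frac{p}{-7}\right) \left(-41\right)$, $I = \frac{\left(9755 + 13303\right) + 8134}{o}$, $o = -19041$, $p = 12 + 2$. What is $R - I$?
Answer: $\frac{31039207}{361779} \approx 85.796$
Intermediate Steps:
$p = 14$
$I = - \frac{31192}{19041}$ ($I = \frac{\left(9755 + 13303\right) + 8134}{-19041} = \left(23058 + 8134\right) \left(- \frac{1}{19041}\right) = 31192 \left(- \frac{1}{19041}\right) = - \frac{31192}{19041} \approx -1.6381$)
$R = \frac{1599}{19}$ ($R = \left(- \frac{1}{19} + \frac{14}{-7}\right) \left(-41\right) = \left(\left(-1\right) \frac{1}{19} + 14 \left(- \frac{1}{7}\right)\right) \left(-41\right) = \left(- \frac{1}{19} - 2\right) \left(-41\right) = \left(- \frac{39}{19}\right) \left(-41\right) = \frac{1599}{19} \approx 84.158$)
$R - I = \frac{1599}{19} - - \frac{31192}{19041} = \frac{1599}{19} + \frac{31192}{19041} = \frac{31039207}{361779}$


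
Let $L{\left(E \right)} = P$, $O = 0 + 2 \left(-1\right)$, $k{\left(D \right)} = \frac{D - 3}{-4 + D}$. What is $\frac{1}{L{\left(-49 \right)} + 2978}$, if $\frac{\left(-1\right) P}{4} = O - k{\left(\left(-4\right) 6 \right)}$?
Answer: $\frac{7}{20929} \approx 0.00033446$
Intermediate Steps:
$k{\left(D \right)} = \frac{-3 + D}{-4 + D}$
$O = -2$ ($O = 0 - 2 = -2$)
$P = \frac{83}{7}$ ($P = - 4 \left(-2 - \frac{-3 - 24}{-4 - 24}\right) = - 4 \left(-2 - \frac{1}{-28} \left(-27\right)\right) = - 4 \left(-2 - \left(- \frac{1}{28}\right) \left(-27\right)\right) = - 4 \left(-2 - \frac{27}{28}\right) = \left(-4\right) \left(- \frac{83}{28}\right) = \frac{83}{7} \approx 11.857$)
$L{\left(E \right)} = \frac{83}{7}$
$\frac{1}{L{\left(-49 \right)} + 2978} = \frac{1}{\frac{83}{7} + 2978} = \frac{1}{\frac{20929}{7}} = \frac{7}{20929}$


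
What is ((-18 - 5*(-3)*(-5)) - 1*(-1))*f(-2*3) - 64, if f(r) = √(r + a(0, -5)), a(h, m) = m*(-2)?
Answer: -248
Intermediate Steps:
a(h, m) = -2*m
f(r) = √(10 + r) (f(r) = √(r - 2*(-5)) = √(r + 10) = √(10 + r))
((-18 - 5*(-3)*(-5)) - 1*(-1))*f(-2*3) - 64 = ((-18 - 5*(-3)*(-5)) - 1*(-1))*√(10 - 2*3) - 64 = ((-18 - (-15)*(-5)) + 1)*√(10 - 6) - 64 = ((-18 - 1*75) + 1)*√4 - 64 = ((-18 - 75) + 1)*2 - 64 = (-93 + 1)*2 - 64 = -92*2 - 64 = -184 - 64 = -248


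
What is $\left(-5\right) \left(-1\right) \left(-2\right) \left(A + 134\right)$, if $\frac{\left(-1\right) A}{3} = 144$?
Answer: $2980$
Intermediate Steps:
$A = -432$ ($A = \left(-3\right) 144 = -432$)
$\left(-5\right) \left(-1\right) \left(-2\right) \left(A + 134\right) = \left(-5\right) \left(-1\right) \left(-2\right) \left(-432 + 134\right) = 5 \left(-2\right) \left(-298\right) = \left(-10\right) \left(-298\right) = 2980$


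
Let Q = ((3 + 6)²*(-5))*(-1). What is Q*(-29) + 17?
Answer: -11728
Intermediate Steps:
Q = 405 (Q = (9²*(-5))*(-1) = (81*(-5))*(-1) = -405*(-1) = 405)
Q*(-29) + 17 = 405*(-29) + 17 = -11745 + 17 = -11728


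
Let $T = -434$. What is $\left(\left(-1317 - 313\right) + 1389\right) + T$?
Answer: $-675$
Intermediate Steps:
$\left(\left(-1317 - 313\right) + 1389\right) + T = \left(\left(-1317 - 313\right) + 1389\right) - 434 = \left(-1630 + 1389\right) - 434 = -241 - 434 = -675$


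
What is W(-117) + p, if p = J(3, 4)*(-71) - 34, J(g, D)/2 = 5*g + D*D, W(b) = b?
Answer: -4553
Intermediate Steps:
J(g, D) = 2*D**2 + 10*g (J(g, D) = 2*(5*g + D*D) = 2*(5*g + D**2) = 2*(D**2 + 5*g) = 2*D**2 + 10*g)
p = -4436 (p = (2*4**2 + 10*3)*(-71) - 34 = (2*16 + 30)*(-71) - 34 = (32 + 30)*(-71) - 34 = 62*(-71) - 34 = -4402 - 34 = -4436)
W(-117) + p = -117 - 4436 = -4553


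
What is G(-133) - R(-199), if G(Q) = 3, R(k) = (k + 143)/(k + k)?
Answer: 569/199 ≈ 2.8593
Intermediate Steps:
R(k) = (143 + k)/(2*k) (R(k) = (143 + k)/((2*k)) = (143 + k)*(1/(2*k)) = (143 + k)/(2*k))
G(-133) - R(-199) = 3 - (143 - 199)/(2*(-199)) = 3 - (-1)*(-56)/(2*199) = 3 - 1*28/199 = 3 - 28/199 = 569/199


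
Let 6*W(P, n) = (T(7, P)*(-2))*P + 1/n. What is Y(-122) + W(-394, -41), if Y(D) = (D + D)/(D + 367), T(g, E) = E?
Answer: -3118751509/60270 ≈ -51746.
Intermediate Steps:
Y(D) = 2*D/(367 + D) (Y(D) = (2*D)/(367 + D) = 2*D/(367 + D))
W(P, n) = -P²/3 + 1/(6*n) (W(P, n) = ((P*(-2))*P + 1/n)/6 = ((-2*P)*P + 1/n)/6 = (-2*P² + 1/n)/6 = (1/n - 2*P²)/6 = -P²/3 + 1/(6*n))
Y(-122) + W(-394, -41) = 2*(-122)/(367 - 122) + (-⅓*(-394)² + (⅙)/(-41)) = 2*(-122)/245 + (-⅓*155236 + (⅙)*(-1/41)) = 2*(-122)*(1/245) + (-155236/3 - 1/246) = -244/245 - 12729353/246 = -3118751509/60270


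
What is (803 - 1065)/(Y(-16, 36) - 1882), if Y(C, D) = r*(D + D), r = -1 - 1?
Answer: 131/1013 ≈ 0.12932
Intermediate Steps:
r = -2
Y(C, D) = -4*D (Y(C, D) = -2*(D + D) = -4*D)
(803 - 1065)/(Y(-16, 36) - 1882) = (803 - 1065)/(-4*36 - 1882) = -262/(-144 - 1882) = -262/(-2026) = -262*(-1/2026) = 131/1013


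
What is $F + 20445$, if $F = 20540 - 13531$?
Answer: $27454$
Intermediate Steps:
$F = 7009$ ($F = 20540 - 13531 = 7009$)
$F + 20445 = 7009 + 20445 = 27454$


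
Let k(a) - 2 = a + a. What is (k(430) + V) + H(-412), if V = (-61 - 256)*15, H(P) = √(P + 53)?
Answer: -3893 + I*√359 ≈ -3893.0 + 18.947*I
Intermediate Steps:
k(a) = 2 + 2*a (k(a) = 2 + (a + a) = 2 + 2*a)
H(P) = √(53 + P)
V = -4755 (V = -317*15 = -4755)
(k(430) + V) + H(-412) = ((2 + 2*430) - 4755) + √(53 - 412) = ((2 + 860) - 4755) + √(-359) = (862 - 4755) + I*√359 = -3893 + I*√359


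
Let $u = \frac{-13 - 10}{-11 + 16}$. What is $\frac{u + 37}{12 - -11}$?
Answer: $\frac{162}{115} \approx 1.4087$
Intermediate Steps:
$u = - \frac{23}{5} \approx -4.6$
$\frac{u + 37}{12 - -11} = \frac{- \frac{23}{5} + 37}{12 - -11} = \frac{1}{12 + 11} \cdot \frac{162}{5} = \frac{1}{23} \cdot \frac{162}{5} = \frac{162}{115}$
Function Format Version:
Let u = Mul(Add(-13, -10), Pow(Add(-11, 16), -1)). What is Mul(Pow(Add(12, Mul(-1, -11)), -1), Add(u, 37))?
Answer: Rational(162, 115) ≈ 1.4087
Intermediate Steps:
u = Rational(-23, 5) (u = Mul(-23, Pow(5, -1)) = Mul(-23, Rational(1, 5)) = Rational(-23, 5) ≈ -4.6000)
Mul(Pow(Add(12, Mul(-1, -11)), -1), Add(u, 37)) = Mul(Pow(Add(12, Mul(-1, -11)), -1), Add(Rational(-23, 5), 37)) = Mul(Pow(Add(12, 11), -1), Rational(162, 5)) = Mul(Pow(23, -1), Rational(162, 5)) = Mul(Rational(1, 23), Rational(162, 5)) = Rational(162, 115)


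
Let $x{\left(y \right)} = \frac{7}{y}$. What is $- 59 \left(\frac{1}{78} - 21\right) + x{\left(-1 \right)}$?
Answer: $\frac{96037}{78} \approx 1231.2$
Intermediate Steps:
$- 59 \left(\frac{1}{78} - 21\right) + x{\left(-1 \right)} = - 59 \left(\frac{1}{78} - 21\right) + \frac{7}{-1} = - 59 \left(\frac{1}{78} - 21\right) + 7 \left(-1\right) = \left(-59\right) \left(- \frac{1637}{78}\right) - 7 = \frac{96583}{78} - 7 = \frac{96037}{78}$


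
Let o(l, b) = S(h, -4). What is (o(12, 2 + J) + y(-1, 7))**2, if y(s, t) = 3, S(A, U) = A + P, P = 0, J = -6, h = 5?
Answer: 64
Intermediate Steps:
S(A, U) = A (S(A, U) = A + 0 = A)
o(l, b) = 5
(o(12, 2 + J) + y(-1, 7))**2 = (5 + 3)**2 = 8**2 = 64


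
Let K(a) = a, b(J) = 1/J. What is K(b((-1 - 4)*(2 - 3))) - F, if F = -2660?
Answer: 13301/5 ≈ 2660.2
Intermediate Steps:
K(b((-1 - 4)*(2 - 3))) - F = 1/((-1 - 4)*(2 - 3)) - 1*(-2660) = 1/(-5*(-1)) + 2660 = 1/5 + 2660 = 13301/5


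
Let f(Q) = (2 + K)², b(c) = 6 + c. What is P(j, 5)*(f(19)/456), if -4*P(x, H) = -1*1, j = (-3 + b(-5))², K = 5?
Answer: 49/1824 ≈ 0.026864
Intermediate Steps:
f(Q) = 49 (f(Q) = (2 + 5)² = 7² = 49)
j = 4 (j = (-3 + (6 - 5))² = (-3 + 1)² = (-2)² = 4)
P(x, H) = ¼ (P(x, H) = -(-1)/4 = -¼*(-1) = ¼)
P(j, 5)*(f(19)/456) = (49/456)/4 = (49*(1/456))/4 = (¼)*(49/456) = 49/1824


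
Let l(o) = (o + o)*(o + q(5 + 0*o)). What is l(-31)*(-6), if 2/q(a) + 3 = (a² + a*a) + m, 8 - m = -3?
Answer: -334056/29 ≈ -11519.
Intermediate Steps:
m = 11 (m = 8 - 1*(-3) = 8 + 3 = 11)
q(a) = 2/(8 + 2*a²) (q(a) = 2/(-3 + ((a² + a*a) + 11)) = 2/(-3 + ((a² + a²) + 11)) = 2/(-3 + (2*a² + 11)) = 2/(-3 + (11 + 2*a²)) = 2/(8 + 2*a²))
l(o) = 2*o*(1/29 + o) (l(o) = (o + o)*(o + 1/(4 + (5 + 0*o)²)) = (2*o)*(o + 1/(4 + (5 + 0)²)) = (2*o)*(o + 1/(4 + 5²)) = (2*o)*(o + 1/(4 + 25)) = (2*o)*(o + 1/29) = (2*o)*(1/29 + o) = 2*o*(1/29 + o))
l(-31)*(-6) = ((2/29)*(-31)*(1 + 29*(-31)))*(-6) = ((2/29)*(-31)*(1 - 899))*(-6) = ((2/29)*(-31)*(-898))*(-6) = (55676/29)*(-6) = -334056/29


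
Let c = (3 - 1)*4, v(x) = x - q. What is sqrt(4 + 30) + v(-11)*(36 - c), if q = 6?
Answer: -476 + sqrt(34) ≈ -470.17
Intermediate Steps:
v(x) = -6 + x (v(x) = x - 1*6 = x - 6 = -6 + x)
c = 8 (c = 2*4 = 8)
sqrt(4 + 30) + v(-11)*(36 - c) = sqrt(4 + 30) + (-6 - 11)*(36 - 1*8) = sqrt(34) - 17*(36 - 8) = sqrt(34) - 17*28 = sqrt(34) - 476 = -476 + sqrt(34)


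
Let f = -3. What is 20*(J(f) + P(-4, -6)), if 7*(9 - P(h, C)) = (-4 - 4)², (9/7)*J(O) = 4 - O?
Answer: 6680/63 ≈ 106.03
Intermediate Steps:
J(O) = 28/9 - 7*O/9 (J(O) = 7*(4 - O)/9 = 28/9 - 7*O/9)
P(h, C) = -⅐ (P(h, C) = 9 - (-4 - 4)²/7 = 9 - ⅐*(-8)² = 9 - ⅐*64 = 9 - 64/7 = -⅐)
20*(J(f) + P(-4, -6)) = 20*((28/9 - 7/9*(-3)) - ⅐) = 20*((28/9 + 7/3) - ⅐) = 20*(49/9 - ⅐) = 20*(334/63) = 6680/63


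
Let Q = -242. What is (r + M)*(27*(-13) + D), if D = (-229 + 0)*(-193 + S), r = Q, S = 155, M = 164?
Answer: -651378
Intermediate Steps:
r = -242
D = 8702 (D = (-229 + 0)*(-193 + 155) = -229*(-38) = 8702)
(r + M)*(27*(-13) + D) = (-242 + 164)*(27*(-13) + 8702) = -78*(-351 + 8702) = -78*8351 = -651378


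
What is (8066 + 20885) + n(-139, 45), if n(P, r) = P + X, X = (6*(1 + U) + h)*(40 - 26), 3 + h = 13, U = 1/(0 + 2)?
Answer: 29078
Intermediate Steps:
U = ½ (U = 1/2 = ½ ≈ 0.50000)
h = 10 (h = -3 + 13 = 10)
X = 266 (X = (6*(1 + ½) + 10)*(40 - 26) = (6*(3/2) + 10)*14 = (9 + 10)*14 = 19*14 = 266)
n(P, r) = 266 + P (n(P, r) = P + 266 = 266 + P)
(8066 + 20885) + n(-139, 45) = (8066 + 20885) + (266 - 139) = 28951 + 127 = 29078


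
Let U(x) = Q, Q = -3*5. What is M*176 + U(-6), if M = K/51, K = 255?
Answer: 865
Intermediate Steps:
M = 5 (M = 255/51 = 255*(1/51) = 5)
Q = -15
U(x) = -15
M*176 + U(-6) = 5*176 - 15 = 880 - 15 = 865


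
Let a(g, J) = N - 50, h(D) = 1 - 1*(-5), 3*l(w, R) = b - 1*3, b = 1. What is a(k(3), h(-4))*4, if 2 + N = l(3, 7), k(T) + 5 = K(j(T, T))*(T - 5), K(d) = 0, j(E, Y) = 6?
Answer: -632/3 ≈ -210.67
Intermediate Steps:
l(w, R) = -⅔ (l(w, R) = (1 - 1*3)/3 = (1 - 3)/3 = (⅓)*(-2) = -⅔)
k(T) = -5 (k(T) = -5 + 0*(T - 5) = -5 + 0*(-5 + T) = -5 + 0 = -5)
N = -8/3 (N = -2 - ⅔ = -8/3 ≈ -2.6667)
h(D) = 6 (h(D) = 1 + 5 = 6)
a(g, J) = -158/3 (a(g, J) = -8/3 - 50 = -158/3)
a(k(3), h(-4))*4 = -158/3*4 = -632/3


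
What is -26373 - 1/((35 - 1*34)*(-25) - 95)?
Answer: -3164759/120 ≈ -26373.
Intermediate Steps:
-26373 - 1/((35 - 1*34)*(-25) - 95) = -26373 - 1/((35 - 34)*(-25) - 95) = -26373 - 1/(1*(-25) - 95) = -26373 - 1/(-25 - 95) = -26373 - 1/(-120) = -26373 - 1*(-1/120) = -26373 + 1/120 = -3164759/120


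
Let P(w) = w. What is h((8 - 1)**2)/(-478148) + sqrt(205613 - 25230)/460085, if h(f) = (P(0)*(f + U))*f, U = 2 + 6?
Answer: sqrt(180383)/460085 ≈ 0.00092312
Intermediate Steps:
U = 8
h(f) = 0 (h(f) = (0*(f + 8))*f = (0*(8 + f))*f = 0*f = 0)
h((8 - 1)**2)/(-478148) + sqrt(205613 - 25230)/460085 = 0/(-478148) + sqrt(205613 - 25230)/460085 = 0*(-1/478148) + sqrt(180383)*(1/460085) = 0 + sqrt(180383)/460085 = sqrt(180383)/460085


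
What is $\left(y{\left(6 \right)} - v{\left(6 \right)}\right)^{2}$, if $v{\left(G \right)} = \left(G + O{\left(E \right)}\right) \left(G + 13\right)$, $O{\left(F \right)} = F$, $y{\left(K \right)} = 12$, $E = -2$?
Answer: $4096$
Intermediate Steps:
$v{\left(G \right)} = \left(-2 + G\right) \left(13 + G\right)$ ($v{\left(G \right)} = \left(G - 2\right) \left(G + 13\right) = \left(-2 + G\right) \left(13 + G\right)$)
$\left(y{\left(6 \right)} - v{\left(6 \right)}\right)^{2} = \left(12 - \left(-26 + 6^{2} + 11 \cdot 6\right)\right)^{2} = \left(12 - \left(-26 + 36 + 66\right)\right)^{2} = \left(12 - 76\right)^{2} = \left(-64\right)^{2} = 4096$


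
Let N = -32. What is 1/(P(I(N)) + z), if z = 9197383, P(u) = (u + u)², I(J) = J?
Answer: 1/9201479 ≈ 1.0868e-7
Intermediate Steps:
P(u) = 4*u² (P(u) = (2*u)² = 4*u²)
1/(P(I(N)) + z) = 1/(4*(-32)² + 9197383) = 1/(4*1024 + 9197383) = 1/(4096 + 9197383) = 1/9201479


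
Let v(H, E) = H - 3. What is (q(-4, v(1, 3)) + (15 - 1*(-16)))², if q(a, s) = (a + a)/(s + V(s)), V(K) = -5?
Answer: 50625/49 ≈ 1033.2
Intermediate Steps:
v(H, E) = -3 + H
q(a, s) = 2*a/(-5 + s) (q(a, s) = (a + a)/(s - 5) = (2*a)/(-5 + s) = 2*a/(-5 + s))
(q(-4, v(1, 3)) + (15 - 1*(-16)))² = (2*(-4)/(-5 + (-3 + 1)) + (15 - 1*(-16)))² = (2*(-4)/(-5 - 2) + (15 + 16))² = (2*(-4)/(-7) + 31)² = (2*(-4)*(-⅐) + 31)² = (8/7 + 31)² = (225/7)² = 50625/49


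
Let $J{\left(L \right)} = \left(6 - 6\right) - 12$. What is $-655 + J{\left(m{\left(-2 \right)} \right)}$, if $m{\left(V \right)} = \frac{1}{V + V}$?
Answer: $-667$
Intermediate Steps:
$m{\left(V \right)} = \frac{1}{2 V}$
$J{\left(L \right)} = -12$ ($J{\left(L \right)} = 0 - 12 = -12$)
$-655 + J{\left(m{\left(-2 \right)} \right)} = -655 - 12 = -667$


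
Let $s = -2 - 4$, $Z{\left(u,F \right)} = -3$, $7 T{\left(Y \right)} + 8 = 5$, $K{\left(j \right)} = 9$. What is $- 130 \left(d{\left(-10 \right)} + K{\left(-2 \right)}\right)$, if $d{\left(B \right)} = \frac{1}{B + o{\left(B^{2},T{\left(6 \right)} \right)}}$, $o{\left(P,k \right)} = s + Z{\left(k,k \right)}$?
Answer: $- \frac{22100}{19} \approx -1163.2$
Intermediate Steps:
$T{\left(Y \right)} = - \frac{3}{7}$ ($T{\left(Y \right)} = - \frac{8}{7} + \frac{1}{7} \cdot 5 = - \frac{8}{7} + \frac{5}{7} = - \frac{3}{7}$)
$s = -6$ ($s = -2 - 4 = -6$)
$o{\left(P,k \right)} = -9$ ($o{\left(P,k \right)} = -6 - 3 = -9$)
$d{\left(B \right)} = \frac{1}{-9 + B}$ ($d{\left(B \right)} = \frac{1}{B - 9} = \frac{1}{-9 + B}$)
$- 130 \left(d{\left(-10 \right)} + K{\left(-2 \right)}\right) = - 130 \left(\frac{1}{-9 - 10} + 9\right) = - 130 \left(\frac{1}{-19} + 9\right) = - 130 \left(- \frac{1}{19} + 9\right) = \left(-130\right) \frac{170}{19} = - \frac{22100}{19}$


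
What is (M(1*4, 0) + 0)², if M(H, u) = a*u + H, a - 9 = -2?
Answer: 16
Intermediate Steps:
a = 7 (a = 9 - 2 = 7)
M(H, u) = H + 7*u (M(H, u) = 7*u + H = H + 7*u)
(M(1*4, 0) + 0)² = ((1*4 + 7*0) + 0)² = ((4 + 0) + 0)² = (4 + 0)² = 4² = 16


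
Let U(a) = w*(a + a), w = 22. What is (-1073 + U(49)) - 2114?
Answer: -1031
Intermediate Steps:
U(a) = 44*a (U(a) = 22*(a + a) = 22*(2*a) = 44*a)
(-1073 + U(49)) - 2114 = (-1073 + 44*49) - 2114 = (-1073 + 2156) - 2114 = 1083 - 2114 = -1031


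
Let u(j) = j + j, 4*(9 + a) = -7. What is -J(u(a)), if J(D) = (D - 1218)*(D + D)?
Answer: -106597/2 ≈ -53299.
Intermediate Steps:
a = -43/4 (a = -9 + (1/4)*(-7) = -9 - 7/4 = -43/4 ≈ -10.750)
u(j) = 2*j
J(D) = 2*D*(-1218 + D) (J(D) = (-1218 + D)*(2*D) = 2*D*(-1218 + D))
-J(u(a)) = -2*2*(-43/4)*(-1218 + 2*(-43/4)) = -2*(-43)*(-1218 - 43/2)/2 = -2*(-43)*(-2479)/(2*2) = -1*106597/2 = -106597/2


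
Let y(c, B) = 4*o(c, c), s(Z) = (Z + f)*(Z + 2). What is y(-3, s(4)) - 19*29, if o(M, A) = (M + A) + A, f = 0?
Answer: -587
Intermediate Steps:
s(Z) = Z*(2 + Z) (s(Z) = (Z + 0)*(Z + 2) = Z*(2 + Z))
o(M, A) = M + 2*A (o(M, A) = (A + M) + A = M + 2*A)
y(c, B) = 12*c (y(c, B) = 4*(c + 2*c) = 4*(3*c) = 12*c)
y(-3, s(4)) - 19*29 = 12*(-3) - 19*29 = -36 - 551 = -587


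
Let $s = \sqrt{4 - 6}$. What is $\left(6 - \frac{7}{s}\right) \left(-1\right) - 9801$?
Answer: $-9807 - \frac{7 i \sqrt{2}}{2} \approx -9807.0 - 4.9497 i$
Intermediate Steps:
$s = i \sqrt{2}$ ($s = \sqrt{4 - 6} = \sqrt{-2} = i \sqrt{2} \approx 1.4142 i$)
$\left(6 - \frac{7}{s}\right) \left(-1\right) - 9801 = \left(6 - \frac{7}{i \sqrt{2}}\right) \left(-1\right) - 9801 = \left(6 - 7 \left(- \frac{i \sqrt{2}}{2}\right)\right) \left(-1\right) - 9801 = \left(6 + \frac{7 i \sqrt{2}}{2}\right) \left(-1\right) - 9801 = \left(-6 - \frac{7 i \sqrt{2}}{2}\right) - 9801 = -9807 - \frac{7 i \sqrt{2}}{2}$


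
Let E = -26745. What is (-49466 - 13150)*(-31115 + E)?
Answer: 3622961760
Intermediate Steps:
(-49466 - 13150)*(-31115 + E) = (-49466 - 13150)*(-31115 - 26745) = -62616*(-57860) = 3622961760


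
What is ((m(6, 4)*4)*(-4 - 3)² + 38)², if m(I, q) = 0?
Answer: 1444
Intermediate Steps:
((m(6, 4)*4)*(-4 - 3)² + 38)² = ((0*4)*(-4 - 3)² + 38)² = (0*(-7)² + 38)² = (0*49 + 38)² = (0 + 38)² = 38² = 1444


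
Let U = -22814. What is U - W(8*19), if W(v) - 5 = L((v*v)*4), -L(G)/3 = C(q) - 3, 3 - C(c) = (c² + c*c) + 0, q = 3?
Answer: -22873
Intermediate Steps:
C(c) = 3 - 2*c² (C(c) = 3 - ((c² + c*c) + 0) = 3 - ((c² + c²) + 0) = 3 - (2*c² + 0) = 3 - 2*c²)
L(G) = 54 (L(G) = -3*((3 - 2*3²) - 3) = -3*((3 - 2*9) - 3) = -3*((3 - 18) - 3) = -3*(-15 - 3) = -3*(-18) = 54)
W(v) = 59 (W(v) = 5 + 54 = 59)
U - W(8*19) = -22814 - 1*59 = -22814 - 59 = -22873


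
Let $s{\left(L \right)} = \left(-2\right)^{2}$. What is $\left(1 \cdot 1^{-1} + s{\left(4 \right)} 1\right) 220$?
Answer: $1100$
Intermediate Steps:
$s{\left(L \right)} = 4$
$\left(1 \cdot 1^{-1} + s{\left(4 \right)} 1\right) 220 = \left(1 \cdot 1^{-1} + 4 \cdot 1\right) 220 = \left(1 \cdot 1 + 4\right) 220 = \left(1 + 4\right) 220 = 5 \cdot 220 = 1100$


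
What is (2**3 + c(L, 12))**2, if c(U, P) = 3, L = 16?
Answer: 121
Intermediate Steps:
(2**3 + c(L, 12))**2 = (2**3 + 3)**2 = (8 + 3)**2 = 11**2 = 121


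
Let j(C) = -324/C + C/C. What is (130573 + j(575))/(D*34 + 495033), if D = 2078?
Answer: 75079726/325268875 ≈ 0.23082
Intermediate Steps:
j(C) = 1 - 324/C (j(C) = -324/C + 1 = 1 - 324/C)
(130573 + j(575))/(D*34 + 495033) = (130573 + (-324 + 575)/575)/(2078*34 + 495033) = (130573 + (1/575)*251)/(70652 + 495033) = (130573 + 251/575)/565685 = (75079726/575)*(1/565685) = 75079726/325268875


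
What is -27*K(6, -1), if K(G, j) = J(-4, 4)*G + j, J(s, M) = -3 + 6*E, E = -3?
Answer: 3429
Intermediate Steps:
J(s, M) = -21 (J(s, M) = -3 + 6*(-3) = -3 - 18 = -21)
K(G, j) = j - 21*G (K(G, j) = -21*G + j = j - 21*G)
-27*K(6, -1) = -27*(-1 - 21*6) = -27*(-1 - 126) = -27*(-127) = 3429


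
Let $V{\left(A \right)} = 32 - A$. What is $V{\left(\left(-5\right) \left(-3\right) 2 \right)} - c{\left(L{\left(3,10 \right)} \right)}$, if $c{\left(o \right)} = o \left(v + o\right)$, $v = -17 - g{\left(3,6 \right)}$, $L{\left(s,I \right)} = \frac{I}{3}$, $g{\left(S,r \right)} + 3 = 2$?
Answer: $\frac{398}{9} \approx 44.222$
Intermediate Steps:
$g{\left(S,r \right)} = -1$ ($g{\left(S,r \right)} = -3 + 2 = -1$)
$L{\left(s,I \right)} = \frac{I}{3}$ ($L{\left(s,I \right)} = I \frac{1}{3} = \frac{I}{3}$)
$v = -16$ ($v = -17 - -1 = -17 + 1 = -16$)
$c{\left(o \right)} = o \left(-16 + o\right)$
$V{\left(\left(-5\right) \left(-3\right) 2 \right)} - c{\left(L{\left(3,10 \right)} \right)} = \left(32 - \left(-5\right) \left(-3\right) 2\right) - \frac{1}{3} \cdot 10 \left(-16 + \frac{1}{3} \cdot 10\right) = \left(32 - 15 \cdot 2\right) - \frac{10 \left(-16 + \frac{10}{3}\right)}{3} = \left(32 - 30\right) - \frac{10}{3} \left(- \frac{38}{3}\right) = \left(32 - 30\right) - - \frac{380}{9} = 2 + \frac{380}{9} = \frac{398}{9}$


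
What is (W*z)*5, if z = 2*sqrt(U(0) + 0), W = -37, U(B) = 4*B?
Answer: 0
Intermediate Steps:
z = 0 (z = 2*sqrt(4*0 + 0) = 2*sqrt(0 + 0) = 2*sqrt(0) = 2*0 = 0)
(W*z)*5 = -37*0*5 = 0*5 = 0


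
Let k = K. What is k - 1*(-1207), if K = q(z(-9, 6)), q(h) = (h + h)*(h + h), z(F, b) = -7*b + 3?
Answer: 7291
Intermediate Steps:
z(F, b) = 3 - 7*b
q(h) = 4*h² (q(h) = (2*h)*(2*h) = 4*h²)
K = 6084 (K = 4*(3 - 7*6)² = 4*(3 - 42)² = 4*(-39)² = 4*1521 = 6084)
k = 6084
k - 1*(-1207) = 6084 - 1*(-1207) = 6084 + 1207 = 7291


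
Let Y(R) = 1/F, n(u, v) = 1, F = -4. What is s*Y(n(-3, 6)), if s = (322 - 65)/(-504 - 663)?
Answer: 257/4668 ≈ 0.055056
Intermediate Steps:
Y(R) = -¼ (Y(R) = 1/(-4) = -¼)
s = -257/1167 (s = 257/(-1167) = 257*(-1/1167) = -257/1167 ≈ -0.22022)
s*Y(n(-3, 6)) = -257/1167*(-¼) = 257/4668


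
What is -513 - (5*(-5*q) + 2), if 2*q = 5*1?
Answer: -905/2 ≈ -452.50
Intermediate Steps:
q = 5/2 (q = (5*1)/2 = (1/2)*5 = 5/2 ≈ 2.5000)
-513 - (5*(-5*q) + 2) = -513 - (5*(-5*5/2) + 2) = -513 - (5*(-25/2) + 2) = -513 - (-125/2 + 2) = -513 - 1*(-121/2) = -513 + 121/2 = -905/2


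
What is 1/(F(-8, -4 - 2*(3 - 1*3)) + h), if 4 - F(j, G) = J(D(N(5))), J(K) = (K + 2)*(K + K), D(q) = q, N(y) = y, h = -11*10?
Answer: -1/176 ≈ -0.0056818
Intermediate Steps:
h = -110
J(K) = 2*K*(2 + K) (J(K) = (2 + K)*(2*K) = 2*K*(2 + K))
F(j, G) = -66 (F(j, G) = 4 - 2*5*(2 + 5) = 4 - 2*5*7 = 4 - 1*70 = 4 - 70 = -66)
1/(F(-8, -4 - 2*(3 - 1*3)) + h) = 1/(-66 - 110) = 1/(-176) = -1/176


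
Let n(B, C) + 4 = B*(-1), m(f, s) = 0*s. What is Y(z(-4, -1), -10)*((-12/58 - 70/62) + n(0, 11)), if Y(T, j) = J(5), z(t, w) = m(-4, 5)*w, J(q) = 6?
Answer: -28782/899 ≈ -32.016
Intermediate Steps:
m(f, s) = 0
n(B, C) = -4 - B (n(B, C) = -4 + B*(-1) = -4 - B)
z(t, w) = 0 (z(t, w) = 0*w = 0)
Y(T, j) = 6
Y(z(-4, -1), -10)*((-12/58 - 70/62) + n(0, 11)) = 6*((-12/58 - 70/62) + (-4 - 1*0)) = 6*((-12*1/58 - 70*1/62) + (-4 + 0)) = 6*((-6/29 - 35/31) - 4) = 6*(-1201/899 - 4) = 6*(-4797/899) = -28782/899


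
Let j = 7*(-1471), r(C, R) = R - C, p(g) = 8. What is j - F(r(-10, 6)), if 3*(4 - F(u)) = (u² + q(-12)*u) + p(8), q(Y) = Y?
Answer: -10277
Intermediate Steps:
F(u) = 4/3 + 4*u - u²/3 (F(u) = 4 - ((u² - 12*u) + 8)/3 = 4 - (8 + u² - 12*u)/3 = 4 + (-8/3 + 4*u - u²/3) = 4/3 + 4*u - u²/3)
j = -10297
j - F(r(-10, 6)) = -10297 - (4/3 + 4*(6 - 1*(-10)) - (6 - 1*(-10))²/3) = -10297 - (4/3 + 4*(6 + 10) - (6 + 10)²/3) = -10297 - (4/3 + 4*16 - ⅓*16²) = -10297 - (4/3 + 64 - ⅓*256) = -10297 - (4/3 + 64 - 256/3) = -10297 - 1*(-20) = -10297 + 20 = -10277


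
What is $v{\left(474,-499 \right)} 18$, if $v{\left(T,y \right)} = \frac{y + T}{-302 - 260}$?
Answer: $\frac{225}{281} \approx 0.80071$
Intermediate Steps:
$v{\left(T,y \right)} = - \frac{T}{562} - \frac{y}{562}$ ($v{\left(T,y \right)} = \frac{T + y}{-562} = \left(T + y\right) \left(- \frac{1}{562}\right) = - \frac{T}{562} - \frac{y}{562}$)
$v{\left(474,-499 \right)} 18 = \left(\left(- \frac{1}{562}\right) 474 - - \frac{499}{562}\right) 18 = \left(- \frac{237}{281} + \frac{499}{562}\right) 18 = \frac{25}{562} \cdot 18 = \frac{225}{281}$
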